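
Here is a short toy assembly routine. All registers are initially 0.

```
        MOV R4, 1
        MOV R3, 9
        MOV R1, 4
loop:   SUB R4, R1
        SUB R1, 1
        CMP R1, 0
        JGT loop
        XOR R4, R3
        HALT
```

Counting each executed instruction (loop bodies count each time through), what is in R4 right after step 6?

R4=1
R3=9
R1=4
R4=1-4=-3
R1=4-1=3
CMP R1, 0  (cmp 3,0)
After step 6: R4 = -3.

-3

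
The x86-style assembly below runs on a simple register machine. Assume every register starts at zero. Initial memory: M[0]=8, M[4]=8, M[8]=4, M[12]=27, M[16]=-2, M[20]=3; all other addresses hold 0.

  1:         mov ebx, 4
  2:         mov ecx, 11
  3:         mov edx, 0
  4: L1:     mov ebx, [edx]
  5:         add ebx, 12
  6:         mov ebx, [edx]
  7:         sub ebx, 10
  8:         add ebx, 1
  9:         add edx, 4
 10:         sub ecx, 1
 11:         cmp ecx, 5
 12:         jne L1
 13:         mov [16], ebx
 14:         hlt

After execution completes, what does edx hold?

24

mov ebx, 4 → ebx=4
mov ecx, 11 → ecx=11
mov edx, 0 → edx=0
mov ebx, [edx] → ebx=M[0]=8
add ebx, 12 → ebx=8+12=20
mov ebx, [edx] → ebx=M[0]=8
sub ebx, 10 → ebx=8-10=-2
add ebx, 1 → ebx=(-2)+1=-1
add edx, 4 → edx=0+4=4
sub ecx, 1 → ecx=11-1=10
cmp ecx, 5  (cmp 10,5)
jne L1: taken
mov ebx, [edx] → ebx=M[4]=8
add ebx, 12 → ebx=8+12=20
mov ebx, [edx] → ebx=M[4]=8
sub ebx, 10 → ebx=8-10=-2
add ebx, 1 → ebx=(-2)+1=-1
add edx, 4 → edx=4+4=8
sub ecx, 1 → ecx=10-1=9
cmp ecx, 5  (cmp 9,5)
jne L1: taken
mov ebx, [edx] → ebx=M[8]=4
add ebx, 12 → ebx=4+12=16
mov ebx, [edx] → ebx=M[8]=4
sub ebx, 10 → ebx=4-10=-6
add ebx, 1 → ebx=(-6)+1=-5
add edx, 4 → edx=8+4=12
sub ecx, 1 → ecx=9-1=8
cmp ecx, 5  (cmp 8,5)
jne L1: taken
mov ebx, [edx] → ebx=M[12]=27
add ebx, 12 → ebx=27+12=39
mov ebx, [edx] → ebx=M[12]=27
sub ebx, 10 → ebx=27-10=17
add ebx, 1 → ebx=17+1=18
add edx, 4 → edx=12+4=16
sub ecx, 1 → ecx=8-1=7
cmp ecx, 5  (cmp 7,5)
jne L1: taken
mov ebx, [edx] → ebx=M[16]=-2
add ebx, 12 → ebx=(-2)+12=10
mov ebx, [edx] → ebx=M[16]=-2
sub ebx, 10 → ebx=(-2)-10=-12
add ebx, 1 → ebx=(-12)+1=-11
add edx, 4 → edx=16+4=20
sub ecx, 1 → ecx=7-1=6
cmp ecx, 5  (cmp 6,5)
jne L1: taken
mov ebx, [edx] → ebx=M[20]=3
add ebx, 12 → ebx=3+12=15
mov ebx, [edx] → ebx=M[20]=3
sub ebx, 10 → ebx=3-10=-7
add ebx, 1 → ebx=(-7)+1=-6
add edx, 4 → edx=20+4=24
sub ecx, 1 → ecx=6-1=5
cmp ecx, 5  (cmp 5,5)
jne L1: not taken
mov [16], ebx → M[16]=-6
halt.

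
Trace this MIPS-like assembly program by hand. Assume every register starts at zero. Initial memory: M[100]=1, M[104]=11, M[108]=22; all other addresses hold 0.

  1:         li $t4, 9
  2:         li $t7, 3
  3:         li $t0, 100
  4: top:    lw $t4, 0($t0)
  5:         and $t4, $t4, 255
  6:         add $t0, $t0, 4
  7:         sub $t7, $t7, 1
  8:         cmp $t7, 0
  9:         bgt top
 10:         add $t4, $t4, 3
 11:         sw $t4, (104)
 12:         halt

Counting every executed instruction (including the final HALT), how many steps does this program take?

24

after li $t4, 9: $t4=9
after li $t7, 3: $t7=3
after li $t0, 100: $t0=100
after lw $t4, 0($t0): $t4=M[100]=1
after and $t4, $t4, 255: $t4=1&255=1
after add $t0, $t0, 4: $t0=100+4=104
after sub $t7, $t7, 1: $t7=3-1=2
cmp $t7, 0  (cmp 2,0)
bgt top: taken
after lw $t4, 0($t0): $t4=M[104]=11
after and $t4, $t4, 255: $t4=11&255=11
after add $t0, $t0, 4: $t0=104+4=108
after sub $t7, $t7, 1: $t7=2-1=1
cmp $t7, 0  (cmp 1,0)
bgt top: taken
after lw $t4, 0($t0): $t4=M[108]=22
after and $t4, $t4, 255: $t4=22&255=22
after add $t0, $t0, 4: $t0=108+4=112
after sub $t7, $t7, 1: $t7=1-1=0
cmp $t7, 0  (cmp 0,0)
bgt top: not taken
after add $t4, $t4, 3: $t4=22+3=25
sw $t4, (104) → M[104]=25
halt.
Total executed instructions: 24.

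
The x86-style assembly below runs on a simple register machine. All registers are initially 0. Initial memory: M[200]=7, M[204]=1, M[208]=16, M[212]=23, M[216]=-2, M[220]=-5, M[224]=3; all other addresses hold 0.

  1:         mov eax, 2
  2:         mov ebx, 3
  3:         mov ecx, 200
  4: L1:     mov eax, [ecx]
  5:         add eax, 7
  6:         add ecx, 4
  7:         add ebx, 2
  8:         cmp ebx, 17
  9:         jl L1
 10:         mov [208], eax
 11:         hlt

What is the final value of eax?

10

after mov eax, 2: eax=2
after mov ebx, 3: ebx=3
after mov ecx, 200: ecx=200
after mov eax, [ecx]: eax=M[200]=7
after add eax, 7: eax=7+7=14
after add ecx, 4: ecx=200+4=204
after add ebx, 2: ebx=3+2=5
cmp ebx, 17  (cmp 5,17)
jl L1: taken
after mov eax, [ecx]: eax=M[204]=1
after add eax, 7: eax=1+7=8
after add ecx, 4: ecx=204+4=208
after add ebx, 2: ebx=5+2=7
cmp ebx, 17  (cmp 7,17)
jl L1: taken
after mov eax, [ecx]: eax=M[208]=16
after add eax, 7: eax=16+7=23
after add ecx, 4: ecx=208+4=212
after add ebx, 2: ebx=7+2=9
cmp ebx, 17  (cmp 9,17)
jl L1: taken
after mov eax, [ecx]: eax=M[212]=23
after add eax, 7: eax=23+7=30
after add ecx, 4: ecx=212+4=216
after add ebx, 2: ebx=9+2=11
cmp ebx, 17  (cmp 11,17)
jl L1: taken
after mov eax, [ecx]: eax=M[216]=-2
after add eax, 7: eax=(-2)+7=5
after add ecx, 4: ecx=216+4=220
after add ebx, 2: ebx=11+2=13
cmp ebx, 17  (cmp 13,17)
jl L1: taken
after mov eax, [ecx]: eax=M[220]=-5
after add eax, 7: eax=(-5)+7=2
after add ecx, 4: ecx=220+4=224
after add ebx, 2: ebx=13+2=15
cmp ebx, 17  (cmp 15,17)
jl L1: taken
after mov eax, [ecx]: eax=M[224]=3
after add eax, 7: eax=3+7=10
after add ecx, 4: ecx=224+4=228
after add ebx, 2: ebx=15+2=17
cmp ebx, 17  (cmp 17,17)
jl L1: not taken
mov [208], eax → M[208]=10
halt.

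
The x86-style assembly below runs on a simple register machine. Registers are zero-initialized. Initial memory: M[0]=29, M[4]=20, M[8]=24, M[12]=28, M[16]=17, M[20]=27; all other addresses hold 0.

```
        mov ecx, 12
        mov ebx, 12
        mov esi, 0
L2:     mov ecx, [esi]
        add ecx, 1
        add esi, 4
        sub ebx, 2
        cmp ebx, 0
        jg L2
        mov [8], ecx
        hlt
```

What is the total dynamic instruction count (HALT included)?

ecx=12
ebx=12
esi=0
ecx=M[0]=29
ecx=29+1=30
esi=0+4=4
ebx=12-2=10
cmp ebx, 0  (cmp 10,0)
jg L2: taken
ecx=M[4]=20
ecx=20+1=21
esi=4+4=8
ebx=10-2=8
cmp ebx, 0  (cmp 8,0)
jg L2: taken
ecx=M[8]=24
ecx=24+1=25
esi=8+4=12
ebx=8-2=6
cmp ebx, 0  (cmp 6,0)
jg L2: taken
ecx=M[12]=28
ecx=28+1=29
esi=12+4=16
ebx=6-2=4
cmp ebx, 0  (cmp 4,0)
jg L2: taken
ecx=M[16]=17
ecx=17+1=18
esi=16+4=20
ebx=4-2=2
cmp ebx, 0  (cmp 2,0)
jg L2: taken
ecx=M[20]=27
ecx=27+1=28
esi=20+4=24
ebx=2-2=0
cmp ebx, 0  (cmp 0,0)
jg L2: not taken
mov [8], ecx → M[8]=28
halt.
Total executed instructions: 41.

41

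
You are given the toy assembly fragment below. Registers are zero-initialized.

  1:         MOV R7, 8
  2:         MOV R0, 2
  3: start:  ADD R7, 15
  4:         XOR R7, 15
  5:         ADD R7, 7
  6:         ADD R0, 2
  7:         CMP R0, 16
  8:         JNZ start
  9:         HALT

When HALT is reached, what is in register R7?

R7=8
R0=2
R7=8+15=23
R7=23^15=24
R7=24+7=31
R0=2+2=4
CMP R0, 16  (cmp 4,16)
JNZ start: taken
R7=31+15=46
R7=46^15=33
R7=33+7=40
R0=4+2=6
CMP R0, 16  (cmp 6,16)
JNZ start: taken
R7=40+15=55
R7=55^15=56
R7=56+7=63
R0=6+2=8
CMP R0, 16  (cmp 8,16)
JNZ start: taken
R7=63+15=78
R7=78^15=65
R7=65+7=72
R0=8+2=10
CMP R0, 16  (cmp 10,16)
JNZ start: taken
R7=72+15=87
R7=87^15=88
R7=88+7=95
R0=10+2=12
CMP R0, 16  (cmp 12,16)
JNZ start: taken
R7=95+15=110
R7=110^15=97
R7=97+7=104
R0=12+2=14
CMP R0, 16  (cmp 14,16)
JNZ start: taken
R7=104+15=119
R7=119^15=120
R7=120+7=127
R0=14+2=16
CMP R0, 16  (cmp 16,16)
JNZ start: not taken
halt.

127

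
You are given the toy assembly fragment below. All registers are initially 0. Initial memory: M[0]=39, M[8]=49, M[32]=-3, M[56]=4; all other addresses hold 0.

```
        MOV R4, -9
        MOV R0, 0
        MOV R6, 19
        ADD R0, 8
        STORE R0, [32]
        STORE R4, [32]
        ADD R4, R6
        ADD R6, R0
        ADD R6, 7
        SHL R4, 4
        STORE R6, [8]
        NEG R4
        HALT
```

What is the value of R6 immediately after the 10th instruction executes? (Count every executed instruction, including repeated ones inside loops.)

after MOV R4, -9: R4=-9
after MOV R0, 0: R0=0
after MOV R6, 19: R6=19
after ADD R0, 8: R0=0+8=8
STORE R0, [32] → M[32]=8
STORE R4, [32] → M[32]=-9
after ADD R4, R6: R4=(-9)+19=10
after ADD R6, R0: R6=19+8=27
after ADD R6, 7: R6=27+7=34
after SHL R4, 4: R4=10<<4=160
After step 10: R6 = 34.

34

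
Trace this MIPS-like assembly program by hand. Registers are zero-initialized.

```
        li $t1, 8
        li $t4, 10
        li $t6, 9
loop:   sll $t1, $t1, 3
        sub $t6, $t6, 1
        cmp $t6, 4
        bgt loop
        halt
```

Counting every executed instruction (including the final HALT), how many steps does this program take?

24

$t1=8
$t4=10
$t6=9
$t1=8<<3=64
$t6=9-1=8
cmp $t6, 4  (cmp 8,4)
bgt loop: taken
$t1=64<<3=512
$t6=8-1=7
cmp $t6, 4  (cmp 7,4)
bgt loop: taken
$t1=512<<3=4096
$t6=7-1=6
cmp $t6, 4  (cmp 6,4)
bgt loop: taken
$t1=4096<<3=32768
$t6=6-1=5
cmp $t6, 4  (cmp 5,4)
bgt loop: taken
$t1=32768<<3=262144
$t6=5-1=4
cmp $t6, 4  (cmp 4,4)
bgt loop: not taken
halt.
Total executed instructions: 24.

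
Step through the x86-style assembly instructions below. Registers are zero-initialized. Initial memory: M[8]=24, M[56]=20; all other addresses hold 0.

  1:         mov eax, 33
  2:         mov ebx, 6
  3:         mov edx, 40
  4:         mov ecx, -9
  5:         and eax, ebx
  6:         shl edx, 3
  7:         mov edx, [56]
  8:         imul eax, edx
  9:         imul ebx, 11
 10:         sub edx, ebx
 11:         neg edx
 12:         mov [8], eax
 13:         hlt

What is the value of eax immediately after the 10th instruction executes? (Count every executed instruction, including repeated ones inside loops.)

0

eax=33
ebx=6
edx=40
ecx=-9
eax=33&6=0
edx=40<<3=320
edx=M[56]=20
eax=0*20=0
ebx=6*11=66
edx=20-66=-46
After step 10: eax = 0.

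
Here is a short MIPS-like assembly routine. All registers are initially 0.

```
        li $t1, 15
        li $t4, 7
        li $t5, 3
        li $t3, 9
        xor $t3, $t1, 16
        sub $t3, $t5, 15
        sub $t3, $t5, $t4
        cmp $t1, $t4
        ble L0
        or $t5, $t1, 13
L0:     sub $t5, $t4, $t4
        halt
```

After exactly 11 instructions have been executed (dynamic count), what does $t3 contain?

li $t1, 15 → $t1=15
li $t4, 7 → $t4=7
li $t5, 3 → $t5=3
li $t3, 9 → $t3=9
xor $t3, $t1, 16 → $t3=15^16=31
sub $t3, $t5, 15 → $t3=3-15=-12
sub $t3, $t5, $t4 → $t3=3-7=-4
cmp $t1, $t4  (cmp 15,7)
ble L0: not taken
or $t5, $t1, 13 → $t5=15|13=15
sub $t5, $t4, $t4 → $t5=7-7=0
After step 11: $t3 = -4.

-4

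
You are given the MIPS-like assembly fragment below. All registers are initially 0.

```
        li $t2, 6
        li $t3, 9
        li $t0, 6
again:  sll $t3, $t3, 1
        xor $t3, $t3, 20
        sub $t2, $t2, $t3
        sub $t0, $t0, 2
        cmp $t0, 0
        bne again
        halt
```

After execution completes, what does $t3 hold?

36

li $t2, 6 → $t2=6
li $t3, 9 → $t3=9
li $t0, 6 → $t0=6
sll $t3, $t3, 1 → $t3=9<<1=18
xor $t3, $t3, 20 → $t3=18^20=6
sub $t2, $t2, $t3 → $t2=6-6=0
sub $t0, $t0, 2 → $t0=6-2=4
cmp $t0, 0  (cmp 4,0)
bne again: taken
sll $t3, $t3, 1 → $t3=6<<1=12
xor $t3, $t3, 20 → $t3=12^20=24
sub $t2, $t2, $t3 → $t2=0-24=-24
sub $t0, $t0, 2 → $t0=4-2=2
cmp $t0, 0  (cmp 2,0)
bne again: taken
sll $t3, $t3, 1 → $t3=24<<1=48
xor $t3, $t3, 20 → $t3=48^20=36
sub $t2, $t2, $t3 → $t2=(-24)-36=-60
sub $t0, $t0, 2 → $t0=2-2=0
cmp $t0, 0  (cmp 0,0)
bne again: not taken
halt.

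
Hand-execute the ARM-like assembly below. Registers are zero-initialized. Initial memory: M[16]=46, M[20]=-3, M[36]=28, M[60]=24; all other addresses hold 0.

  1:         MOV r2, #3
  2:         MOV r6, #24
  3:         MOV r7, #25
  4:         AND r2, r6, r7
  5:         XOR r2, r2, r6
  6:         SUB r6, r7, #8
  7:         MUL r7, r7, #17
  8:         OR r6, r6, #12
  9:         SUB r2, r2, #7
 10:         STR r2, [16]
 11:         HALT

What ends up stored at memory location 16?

r2=3
r6=24
r7=25
r2=24&25=24
r2=24^24=0
r6=25-8=17
r7=25*17=425
r6=17|12=29
r2=0-7=-7
STR r2, [16] → M[16]=-7
halt.

-7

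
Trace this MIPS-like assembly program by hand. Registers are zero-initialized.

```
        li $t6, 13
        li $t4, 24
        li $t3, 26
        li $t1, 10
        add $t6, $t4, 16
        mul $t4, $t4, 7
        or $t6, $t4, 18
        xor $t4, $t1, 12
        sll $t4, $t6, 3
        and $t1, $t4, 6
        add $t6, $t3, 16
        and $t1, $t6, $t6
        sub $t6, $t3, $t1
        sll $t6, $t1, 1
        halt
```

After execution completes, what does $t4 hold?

li $t6, 13 → $t6=13
li $t4, 24 → $t4=24
li $t3, 26 → $t3=26
li $t1, 10 → $t1=10
add $t6, $t4, 16 → $t6=24+16=40
mul $t4, $t4, 7 → $t4=24*7=168
or $t6, $t4, 18 → $t6=168|18=186
xor $t4, $t1, 12 → $t4=10^12=6
sll $t4, $t6, 3 → $t4=186<<3=1488
and $t1, $t4, 6 → $t1=1488&6=0
add $t6, $t3, 16 → $t6=26+16=42
and $t1, $t6, $t6 → $t1=42&42=42
sub $t6, $t3, $t1 → $t6=26-42=-16
sll $t6, $t1, 1 → $t6=42<<1=84
halt.

1488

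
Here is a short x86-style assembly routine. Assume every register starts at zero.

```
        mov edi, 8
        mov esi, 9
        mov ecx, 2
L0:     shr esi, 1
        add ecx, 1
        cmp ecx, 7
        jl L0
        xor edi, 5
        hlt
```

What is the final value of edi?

mov edi, 8 → edi=8
mov esi, 9 → esi=9
mov ecx, 2 → ecx=2
shr esi, 1 → esi=9>>1=4
add ecx, 1 → ecx=2+1=3
cmp ecx, 7  (cmp 3,7)
jl L0: taken
shr esi, 1 → esi=4>>1=2
add ecx, 1 → ecx=3+1=4
cmp ecx, 7  (cmp 4,7)
jl L0: taken
shr esi, 1 → esi=2>>1=1
add ecx, 1 → ecx=4+1=5
cmp ecx, 7  (cmp 5,7)
jl L0: taken
shr esi, 1 → esi=1>>1=0
add ecx, 1 → ecx=5+1=6
cmp ecx, 7  (cmp 6,7)
jl L0: taken
shr esi, 1 → esi=0>>1=0
add ecx, 1 → ecx=6+1=7
cmp ecx, 7  (cmp 7,7)
jl L0: not taken
xor edi, 5 → edi=8^5=13
halt.

13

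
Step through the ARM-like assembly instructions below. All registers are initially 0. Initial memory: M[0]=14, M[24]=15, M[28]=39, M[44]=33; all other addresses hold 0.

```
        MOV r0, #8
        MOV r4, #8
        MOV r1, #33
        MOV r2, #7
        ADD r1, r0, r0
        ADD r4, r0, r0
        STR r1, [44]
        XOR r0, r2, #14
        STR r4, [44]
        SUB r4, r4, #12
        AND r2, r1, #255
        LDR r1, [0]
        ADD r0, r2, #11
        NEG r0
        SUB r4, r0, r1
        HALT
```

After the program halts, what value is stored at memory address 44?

after MOV r0, #8: r0=8
after MOV r4, #8: r4=8
after MOV r1, #33: r1=33
after MOV r2, #7: r2=7
after ADD r1, r0, r0: r1=8+8=16
after ADD r4, r0, r0: r4=8+8=16
STR r1, [44] → M[44]=16
after XOR r0, r2, #14: r0=7^14=9
STR r4, [44] → M[44]=16
after SUB r4, r4, #12: r4=16-12=4
after AND r2, r1, #255: r2=16&255=16
after LDR r1, [0]: r1=M[0]=14
after ADD r0, r2, #11: r0=16+11=27
after NEG r0: r0=-(27)=-27
after SUB r4, r0, r1: r4=(-27)-14=-41
halt.

16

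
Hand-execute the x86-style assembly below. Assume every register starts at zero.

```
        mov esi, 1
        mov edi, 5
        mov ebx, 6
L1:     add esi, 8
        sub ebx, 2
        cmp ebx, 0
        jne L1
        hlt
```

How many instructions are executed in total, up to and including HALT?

16

after mov esi, 1: esi=1
after mov edi, 5: edi=5
after mov ebx, 6: ebx=6
after add esi, 8: esi=1+8=9
after sub ebx, 2: ebx=6-2=4
cmp ebx, 0  (cmp 4,0)
jne L1: taken
after add esi, 8: esi=9+8=17
after sub ebx, 2: ebx=4-2=2
cmp ebx, 0  (cmp 2,0)
jne L1: taken
after add esi, 8: esi=17+8=25
after sub ebx, 2: ebx=2-2=0
cmp ebx, 0  (cmp 0,0)
jne L1: not taken
halt.
Total executed instructions: 16.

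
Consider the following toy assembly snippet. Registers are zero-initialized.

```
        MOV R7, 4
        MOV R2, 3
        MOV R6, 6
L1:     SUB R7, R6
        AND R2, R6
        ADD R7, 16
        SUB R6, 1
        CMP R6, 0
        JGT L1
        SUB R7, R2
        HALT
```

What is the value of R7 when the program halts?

after MOV R7, 4: R7=4
after MOV R2, 3: R2=3
after MOV R6, 6: R6=6
after SUB R7, R6: R7=4-6=-2
after AND R2, R6: R2=3&6=2
after ADD R7, 16: R7=(-2)+16=14
after SUB R6, 1: R6=6-1=5
CMP R6, 0  (cmp 5,0)
JGT L1: taken
after SUB R7, R6: R7=14-5=9
after AND R2, R6: R2=2&5=0
after ADD R7, 16: R7=9+16=25
after SUB R6, 1: R6=5-1=4
CMP R6, 0  (cmp 4,0)
JGT L1: taken
after SUB R7, R6: R7=25-4=21
after AND R2, R6: R2=0&4=0
after ADD R7, 16: R7=21+16=37
after SUB R6, 1: R6=4-1=3
CMP R6, 0  (cmp 3,0)
JGT L1: taken
after SUB R7, R6: R7=37-3=34
after AND R2, R6: R2=0&3=0
after ADD R7, 16: R7=34+16=50
after SUB R6, 1: R6=3-1=2
CMP R6, 0  (cmp 2,0)
JGT L1: taken
after SUB R7, R6: R7=50-2=48
after AND R2, R6: R2=0&2=0
after ADD R7, 16: R7=48+16=64
after SUB R6, 1: R6=2-1=1
CMP R6, 0  (cmp 1,0)
JGT L1: taken
after SUB R7, R6: R7=64-1=63
after AND R2, R6: R2=0&1=0
after ADD R7, 16: R7=63+16=79
after SUB R6, 1: R6=1-1=0
CMP R6, 0  (cmp 0,0)
JGT L1: not taken
after SUB R7, R2: R7=79-0=79
halt.

79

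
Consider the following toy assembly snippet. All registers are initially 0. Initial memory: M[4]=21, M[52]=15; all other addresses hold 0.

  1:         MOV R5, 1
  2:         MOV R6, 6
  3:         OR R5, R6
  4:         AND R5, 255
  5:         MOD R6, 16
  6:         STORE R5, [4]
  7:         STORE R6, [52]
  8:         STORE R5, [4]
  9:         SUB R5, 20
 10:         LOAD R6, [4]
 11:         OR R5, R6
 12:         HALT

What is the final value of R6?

MOV R5, 1 → R5=1
MOV R6, 6 → R6=6
OR R5, R6 → R5=1|6=7
AND R5, 255 → R5=7&255=7
MOD R6, 16 → R6=6%16=6
STORE R5, [4] → M[4]=7
STORE R6, [52] → M[52]=6
STORE R5, [4] → M[4]=7
SUB R5, 20 → R5=7-20=-13
LOAD R6, [4] → R6=M[4]=7
OR R5, R6 → R5=(-13)|7=-9
halt.

7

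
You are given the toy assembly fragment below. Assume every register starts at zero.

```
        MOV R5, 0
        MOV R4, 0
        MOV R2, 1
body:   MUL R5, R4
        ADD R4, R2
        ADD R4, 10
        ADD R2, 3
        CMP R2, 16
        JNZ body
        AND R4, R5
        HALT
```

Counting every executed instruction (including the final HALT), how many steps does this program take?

35

MOV R5, 0 → R5=0
MOV R4, 0 → R4=0
MOV R2, 1 → R2=1
MUL R5, R4 → R5=0*0=0
ADD R4, R2 → R4=0+1=1
ADD R4, 10 → R4=1+10=11
ADD R2, 3 → R2=1+3=4
CMP R2, 16  (cmp 4,16)
JNZ body: taken
MUL R5, R4 → R5=0*11=0
ADD R4, R2 → R4=11+4=15
ADD R4, 10 → R4=15+10=25
ADD R2, 3 → R2=4+3=7
CMP R2, 16  (cmp 7,16)
JNZ body: taken
MUL R5, R4 → R5=0*25=0
ADD R4, R2 → R4=25+7=32
ADD R4, 10 → R4=32+10=42
ADD R2, 3 → R2=7+3=10
CMP R2, 16  (cmp 10,16)
JNZ body: taken
MUL R5, R4 → R5=0*42=0
ADD R4, R2 → R4=42+10=52
ADD R4, 10 → R4=52+10=62
ADD R2, 3 → R2=10+3=13
CMP R2, 16  (cmp 13,16)
JNZ body: taken
MUL R5, R4 → R5=0*62=0
ADD R4, R2 → R4=62+13=75
ADD R4, 10 → R4=75+10=85
ADD R2, 3 → R2=13+3=16
CMP R2, 16  (cmp 16,16)
JNZ body: not taken
AND R4, R5 → R4=85&0=0
halt.
Total executed instructions: 35.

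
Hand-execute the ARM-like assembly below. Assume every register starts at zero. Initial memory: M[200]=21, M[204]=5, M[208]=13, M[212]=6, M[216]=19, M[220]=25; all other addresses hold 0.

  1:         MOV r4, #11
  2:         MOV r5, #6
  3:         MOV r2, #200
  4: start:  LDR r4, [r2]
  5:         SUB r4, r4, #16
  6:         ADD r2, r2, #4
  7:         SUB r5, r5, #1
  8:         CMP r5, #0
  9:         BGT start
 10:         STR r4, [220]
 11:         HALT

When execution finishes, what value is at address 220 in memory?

r4=11
r5=6
r2=200
r4=M[200]=21
r4=21-16=5
r2=200+4=204
r5=6-1=5
CMP r5, #0  (cmp 5,0)
BGT start: taken
r4=M[204]=5
r4=5-16=-11
r2=204+4=208
r5=5-1=4
CMP r5, #0  (cmp 4,0)
BGT start: taken
r4=M[208]=13
r4=13-16=-3
r2=208+4=212
r5=4-1=3
CMP r5, #0  (cmp 3,0)
BGT start: taken
r4=M[212]=6
r4=6-16=-10
r2=212+4=216
r5=3-1=2
CMP r5, #0  (cmp 2,0)
BGT start: taken
r4=M[216]=19
r4=19-16=3
r2=216+4=220
r5=2-1=1
CMP r5, #0  (cmp 1,0)
BGT start: taken
r4=M[220]=25
r4=25-16=9
r2=220+4=224
r5=1-1=0
CMP r5, #0  (cmp 0,0)
BGT start: not taken
STR r4, [220] → M[220]=9
halt.

9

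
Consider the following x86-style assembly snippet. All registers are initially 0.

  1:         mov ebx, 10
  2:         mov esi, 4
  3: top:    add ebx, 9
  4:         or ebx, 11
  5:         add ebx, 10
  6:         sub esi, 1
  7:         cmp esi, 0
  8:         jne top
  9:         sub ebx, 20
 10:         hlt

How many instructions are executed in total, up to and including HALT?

28

ebx=10
esi=4
ebx=10+9=19
ebx=19|11=27
ebx=27+10=37
esi=4-1=3
cmp esi, 0  (cmp 3,0)
jne top: taken
ebx=37+9=46
ebx=46|11=47
ebx=47+10=57
esi=3-1=2
cmp esi, 0  (cmp 2,0)
jne top: taken
ebx=57+9=66
ebx=66|11=75
ebx=75+10=85
esi=2-1=1
cmp esi, 0  (cmp 1,0)
jne top: taken
ebx=85+9=94
ebx=94|11=95
ebx=95+10=105
esi=1-1=0
cmp esi, 0  (cmp 0,0)
jne top: not taken
ebx=105-20=85
halt.
Total executed instructions: 28.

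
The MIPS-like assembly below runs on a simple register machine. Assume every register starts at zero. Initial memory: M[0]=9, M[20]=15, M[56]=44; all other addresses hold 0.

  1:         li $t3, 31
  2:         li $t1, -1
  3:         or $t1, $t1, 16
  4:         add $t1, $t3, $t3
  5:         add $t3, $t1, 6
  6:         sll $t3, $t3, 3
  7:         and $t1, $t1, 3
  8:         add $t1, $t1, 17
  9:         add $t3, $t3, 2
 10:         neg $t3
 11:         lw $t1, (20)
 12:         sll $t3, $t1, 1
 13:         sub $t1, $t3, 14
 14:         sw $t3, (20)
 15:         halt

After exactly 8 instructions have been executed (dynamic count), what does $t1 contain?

$t3=31
$t1=-1
$t1=(-1)|16=-1
$t1=31+31=62
$t3=62+6=68
$t3=68<<3=544
$t1=62&3=2
$t1=2+17=19
After step 8: $t1 = 19.

19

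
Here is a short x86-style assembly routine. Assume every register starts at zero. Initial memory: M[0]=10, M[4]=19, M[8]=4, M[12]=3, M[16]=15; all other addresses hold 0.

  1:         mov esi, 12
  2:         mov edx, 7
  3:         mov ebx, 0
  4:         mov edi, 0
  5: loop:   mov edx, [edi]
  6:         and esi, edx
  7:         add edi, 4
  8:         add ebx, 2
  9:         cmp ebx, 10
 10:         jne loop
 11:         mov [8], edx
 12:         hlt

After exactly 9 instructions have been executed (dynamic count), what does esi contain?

8

after mov esi, 12: esi=12
after mov edx, 7: edx=7
after mov ebx, 0: ebx=0
after mov edi, 0: edi=0
after mov edx, [edi]: edx=M[0]=10
after and esi, edx: esi=12&10=8
after add edi, 4: edi=0+4=4
after add ebx, 2: ebx=0+2=2
cmp ebx, 10  (cmp 2,10)
After step 9: esi = 8.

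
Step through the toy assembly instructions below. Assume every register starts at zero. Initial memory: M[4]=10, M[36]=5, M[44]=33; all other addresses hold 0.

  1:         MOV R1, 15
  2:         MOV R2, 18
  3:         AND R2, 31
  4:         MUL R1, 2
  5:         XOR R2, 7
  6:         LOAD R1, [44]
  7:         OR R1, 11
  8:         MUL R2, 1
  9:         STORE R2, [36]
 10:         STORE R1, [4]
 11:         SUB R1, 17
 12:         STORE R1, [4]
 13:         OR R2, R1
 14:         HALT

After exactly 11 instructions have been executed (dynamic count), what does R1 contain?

after MOV R1, 15: R1=15
after MOV R2, 18: R2=18
after AND R2, 31: R2=18&31=18
after MUL R1, 2: R1=15*2=30
after XOR R2, 7: R2=18^7=21
after LOAD R1, [44]: R1=M[44]=33
after OR R1, 11: R1=33|11=43
after MUL R2, 1: R2=21*1=21
STORE R2, [36] → M[36]=21
STORE R1, [4] → M[4]=43
after SUB R1, 17: R1=43-17=26
After step 11: R1 = 26.

26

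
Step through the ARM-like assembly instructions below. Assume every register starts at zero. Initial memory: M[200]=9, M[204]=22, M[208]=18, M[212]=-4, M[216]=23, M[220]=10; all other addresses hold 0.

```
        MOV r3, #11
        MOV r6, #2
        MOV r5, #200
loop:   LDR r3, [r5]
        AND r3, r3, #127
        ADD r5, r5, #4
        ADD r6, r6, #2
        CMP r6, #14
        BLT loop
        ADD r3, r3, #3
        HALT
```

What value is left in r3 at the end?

13

after MOV r3, #11: r3=11
after MOV r6, #2: r6=2
after MOV r5, #200: r5=200
after LDR r3, [r5]: r3=M[200]=9
after AND r3, r3, #127: r3=9&127=9
after ADD r5, r5, #4: r5=200+4=204
after ADD r6, r6, #2: r6=2+2=4
CMP r6, #14  (cmp 4,14)
BLT loop: taken
after LDR r3, [r5]: r3=M[204]=22
after AND r3, r3, #127: r3=22&127=22
after ADD r5, r5, #4: r5=204+4=208
after ADD r6, r6, #2: r6=4+2=6
CMP r6, #14  (cmp 6,14)
BLT loop: taken
after LDR r3, [r5]: r3=M[208]=18
after AND r3, r3, #127: r3=18&127=18
after ADD r5, r5, #4: r5=208+4=212
after ADD r6, r6, #2: r6=6+2=8
CMP r6, #14  (cmp 8,14)
BLT loop: taken
after LDR r3, [r5]: r3=M[212]=-4
after AND r3, r3, #127: r3=(-4)&127=124
after ADD r5, r5, #4: r5=212+4=216
after ADD r6, r6, #2: r6=8+2=10
CMP r6, #14  (cmp 10,14)
BLT loop: taken
after LDR r3, [r5]: r3=M[216]=23
after AND r3, r3, #127: r3=23&127=23
after ADD r5, r5, #4: r5=216+4=220
after ADD r6, r6, #2: r6=10+2=12
CMP r6, #14  (cmp 12,14)
BLT loop: taken
after LDR r3, [r5]: r3=M[220]=10
after AND r3, r3, #127: r3=10&127=10
after ADD r5, r5, #4: r5=220+4=224
after ADD r6, r6, #2: r6=12+2=14
CMP r6, #14  (cmp 14,14)
BLT loop: not taken
after ADD r3, r3, #3: r3=10+3=13
halt.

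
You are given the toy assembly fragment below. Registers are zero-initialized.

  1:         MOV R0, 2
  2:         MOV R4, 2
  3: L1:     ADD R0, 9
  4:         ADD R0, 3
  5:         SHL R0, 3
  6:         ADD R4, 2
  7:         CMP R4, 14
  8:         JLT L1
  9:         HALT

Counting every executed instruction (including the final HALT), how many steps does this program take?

39

R0=2
R4=2
R0=2+9=11
R0=11+3=14
R0=14<<3=112
R4=2+2=4
CMP R4, 14  (cmp 4,14)
JLT L1: taken
R0=112+9=121
R0=121+3=124
R0=124<<3=992
R4=4+2=6
CMP R4, 14  (cmp 6,14)
JLT L1: taken
R0=992+9=1001
R0=1001+3=1004
R0=1004<<3=8032
R4=6+2=8
CMP R4, 14  (cmp 8,14)
JLT L1: taken
R0=8032+9=8041
R0=8041+3=8044
R0=8044<<3=64352
R4=8+2=10
CMP R4, 14  (cmp 10,14)
JLT L1: taken
R0=64352+9=64361
R0=64361+3=64364
R0=64364<<3=514912
R4=10+2=12
CMP R4, 14  (cmp 12,14)
JLT L1: taken
R0=514912+9=514921
R0=514921+3=514924
R0=514924<<3=4119392
R4=12+2=14
CMP R4, 14  (cmp 14,14)
JLT L1: not taken
halt.
Total executed instructions: 39.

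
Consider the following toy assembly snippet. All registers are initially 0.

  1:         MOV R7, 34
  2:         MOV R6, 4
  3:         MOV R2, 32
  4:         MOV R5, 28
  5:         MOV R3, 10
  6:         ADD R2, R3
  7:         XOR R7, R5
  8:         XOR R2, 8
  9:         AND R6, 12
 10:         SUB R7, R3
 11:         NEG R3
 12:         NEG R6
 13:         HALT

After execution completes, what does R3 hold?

MOV R7, 34 → R7=34
MOV R6, 4 → R6=4
MOV R2, 32 → R2=32
MOV R5, 28 → R5=28
MOV R3, 10 → R3=10
ADD R2, R3 → R2=32+10=42
XOR R7, R5 → R7=34^28=62
XOR R2, 8 → R2=42^8=34
AND R6, 12 → R6=4&12=4
SUB R7, R3 → R7=62-10=52
NEG R3 → R3=-(10)=-10
NEG R6 → R6=-(4)=-4
halt.

-10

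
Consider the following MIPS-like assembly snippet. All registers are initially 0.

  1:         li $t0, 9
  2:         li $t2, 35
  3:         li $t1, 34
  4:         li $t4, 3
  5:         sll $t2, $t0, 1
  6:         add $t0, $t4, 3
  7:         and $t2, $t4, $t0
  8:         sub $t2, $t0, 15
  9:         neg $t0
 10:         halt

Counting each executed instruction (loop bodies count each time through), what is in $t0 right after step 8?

6

after li $t0, 9: $t0=9
after li $t2, 35: $t2=35
after li $t1, 34: $t1=34
after li $t4, 3: $t4=3
after sll $t2, $t0, 1: $t2=9<<1=18
after add $t0, $t4, 3: $t0=3+3=6
after and $t2, $t4, $t0: $t2=3&6=2
after sub $t2, $t0, 15: $t2=6-15=-9
After step 8: $t0 = 6.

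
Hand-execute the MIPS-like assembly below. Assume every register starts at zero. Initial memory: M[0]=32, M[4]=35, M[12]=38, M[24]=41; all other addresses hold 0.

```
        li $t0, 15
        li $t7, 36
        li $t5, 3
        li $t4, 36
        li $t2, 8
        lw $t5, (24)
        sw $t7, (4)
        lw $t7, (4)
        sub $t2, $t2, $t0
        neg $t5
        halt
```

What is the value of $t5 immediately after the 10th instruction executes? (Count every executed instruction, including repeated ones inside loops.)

-41

li $t0, 15 → $t0=15
li $t7, 36 → $t7=36
li $t5, 3 → $t5=3
li $t4, 36 → $t4=36
li $t2, 8 → $t2=8
lw $t5, (24) → $t5=M[24]=41
sw $t7, (4) → M[4]=36
lw $t7, (4) → $t7=M[4]=36
sub $t2, $t2, $t0 → $t2=8-15=-7
neg $t5 → $t5=-(41)=-41
After step 10: $t5 = -41.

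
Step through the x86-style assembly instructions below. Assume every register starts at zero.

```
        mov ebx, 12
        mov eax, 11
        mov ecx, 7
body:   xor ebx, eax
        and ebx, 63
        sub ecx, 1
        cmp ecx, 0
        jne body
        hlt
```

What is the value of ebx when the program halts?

ebx=12
eax=11
ecx=7
ebx=12^11=7
ebx=7&63=7
ecx=7-1=6
cmp ecx, 0  (cmp 6,0)
jne body: taken
ebx=7^11=12
ebx=12&63=12
ecx=6-1=5
cmp ecx, 0  (cmp 5,0)
jne body: taken
ebx=12^11=7
ebx=7&63=7
ecx=5-1=4
cmp ecx, 0  (cmp 4,0)
jne body: taken
ebx=7^11=12
ebx=12&63=12
ecx=4-1=3
cmp ecx, 0  (cmp 3,0)
jne body: taken
ebx=12^11=7
ebx=7&63=7
ecx=3-1=2
cmp ecx, 0  (cmp 2,0)
jne body: taken
ebx=7^11=12
ebx=12&63=12
ecx=2-1=1
cmp ecx, 0  (cmp 1,0)
jne body: taken
ebx=12^11=7
ebx=7&63=7
ecx=1-1=0
cmp ecx, 0  (cmp 0,0)
jne body: not taken
halt.

7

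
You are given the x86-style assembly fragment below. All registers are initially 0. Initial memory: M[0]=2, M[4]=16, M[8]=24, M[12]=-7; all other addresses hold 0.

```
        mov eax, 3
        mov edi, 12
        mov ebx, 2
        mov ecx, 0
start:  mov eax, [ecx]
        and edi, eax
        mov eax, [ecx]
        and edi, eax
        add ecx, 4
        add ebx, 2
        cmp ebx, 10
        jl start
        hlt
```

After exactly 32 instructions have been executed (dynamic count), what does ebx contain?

mov eax, 3 → eax=3
mov edi, 12 → edi=12
mov ebx, 2 → ebx=2
mov ecx, 0 → ecx=0
mov eax, [ecx] → eax=M[0]=2
and edi, eax → edi=12&2=0
mov eax, [ecx] → eax=M[0]=2
and edi, eax → edi=0&2=0
add ecx, 4 → ecx=0+4=4
add ebx, 2 → ebx=2+2=4
cmp ebx, 10  (cmp 4,10)
jl start: taken
mov eax, [ecx] → eax=M[4]=16
and edi, eax → edi=0&16=0
mov eax, [ecx] → eax=M[4]=16
and edi, eax → edi=0&16=0
add ecx, 4 → ecx=4+4=8
add ebx, 2 → ebx=4+2=6
cmp ebx, 10  (cmp 6,10)
jl start: taken
mov eax, [ecx] → eax=M[8]=24
and edi, eax → edi=0&24=0
mov eax, [ecx] → eax=M[8]=24
and edi, eax → edi=0&24=0
add ecx, 4 → ecx=8+4=12
add ebx, 2 → ebx=6+2=8
cmp ebx, 10  (cmp 8,10)
jl start: taken
mov eax, [ecx] → eax=M[12]=-7
and edi, eax → edi=0&(-7)=0
mov eax, [ecx] → eax=M[12]=-7
and edi, eax → edi=0&(-7)=0
After step 32: ebx = 8.

8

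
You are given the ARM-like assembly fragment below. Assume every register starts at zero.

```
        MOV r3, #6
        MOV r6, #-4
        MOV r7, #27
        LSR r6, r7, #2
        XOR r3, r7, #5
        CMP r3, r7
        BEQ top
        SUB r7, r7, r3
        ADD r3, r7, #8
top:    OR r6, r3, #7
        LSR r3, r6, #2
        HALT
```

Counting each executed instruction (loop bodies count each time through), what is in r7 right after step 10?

r3=6
r6=-4
r7=27
r6=27>>2=6
r3=27^5=30
CMP r3, r7  (cmp 30,27)
BEQ top: not taken
r7=27-30=-3
r3=(-3)+8=5
r6=5|7=7
After step 10: r7 = -3.

-3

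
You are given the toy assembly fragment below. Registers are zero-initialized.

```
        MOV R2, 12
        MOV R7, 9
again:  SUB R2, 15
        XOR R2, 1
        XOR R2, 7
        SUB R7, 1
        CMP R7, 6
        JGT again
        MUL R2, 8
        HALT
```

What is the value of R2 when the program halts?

R2=12
R7=9
R2=12-15=-3
R2=(-3)^1=-4
R2=(-4)^7=-5
R7=9-1=8
CMP R7, 6  (cmp 8,6)
JGT again: taken
R2=(-5)-15=-20
R2=(-20)^1=-19
R2=(-19)^7=-22
R7=8-1=7
CMP R7, 6  (cmp 7,6)
JGT again: taken
R2=(-22)-15=-37
R2=(-37)^1=-38
R2=(-38)^7=-35
R7=7-1=6
CMP R7, 6  (cmp 6,6)
JGT again: not taken
R2=(-35)*8=-280
halt.

-280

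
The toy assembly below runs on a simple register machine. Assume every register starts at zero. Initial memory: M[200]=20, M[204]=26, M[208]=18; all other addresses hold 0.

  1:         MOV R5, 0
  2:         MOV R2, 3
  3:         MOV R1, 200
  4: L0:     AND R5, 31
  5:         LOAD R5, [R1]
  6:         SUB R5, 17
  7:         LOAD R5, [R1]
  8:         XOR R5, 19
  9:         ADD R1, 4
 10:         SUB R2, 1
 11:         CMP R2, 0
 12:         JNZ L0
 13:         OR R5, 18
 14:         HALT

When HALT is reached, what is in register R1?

212

MOV R5, 0 → R5=0
MOV R2, 3 → R2=3
MOV R1, 200 → R1=200
AND R5, 31 → R5=0&31=0
LOAD R5, [R1] → R5=M[200]=20
SUB R5, 17 → R5=20-17=3
LOAD R5, [R1] → R5=M[200]=20
XOR R5, 19 → R5=20^19=7
ADD R1, 4 → R1=200+4=204
SUB R2, 1 → R2=3-1=2
CMP R2, 0  (cmp 2,0)
JNZ L0: taken
AND R5, 31 → R5=7&31=7
LOAD R5, [R1] → R5=M[204]=26
SUB R5, 17 → R5=26-17=9
LOAD R5, [R1] → R5=M[204]=26
XOR R5, 19 → R5=26^19=9
ADD R1, 4 → R1=204+4=208
SUB R2, 1 → R2=2-1=1
CMP R2, 0  (cmp 1,0)
JNZ L0: taken
AND R5, 31 → R5=9&31=9
LOAD R5, [R1] → R5=M[208]=18
SUB R5, 17 → R5=18-17=1
LOAD R5, [R1] → R5=M[208]=18
XOR R5, 19 → R5=18^19=1
ADD R1, 4 → R1=208+4=212
SUB R2, 1 → R2=1-1=0
CMP R2, 0  (cmp 0,0)
JNZ L0: not taken
OR R5, 18 → R5=1|18=19
halt.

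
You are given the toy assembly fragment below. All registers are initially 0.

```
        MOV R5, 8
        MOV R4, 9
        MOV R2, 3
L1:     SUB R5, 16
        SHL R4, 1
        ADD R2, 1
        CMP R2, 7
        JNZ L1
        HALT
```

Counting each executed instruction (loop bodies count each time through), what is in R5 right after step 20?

R5=8
R4=9
R2=3
R5=8-16=-8
R4=9<<1=18
R2=3+1=4
CMP R2, 7  (cmp 4,7)
JNZ L1: taken
R5=(-8)-16=-24
R4=18<<1=36
R2=4+1=5
CMP R2, 7  (cmp 5,7)
JNZ L1: taken
R5=(-24)-16=-40
R4=36<<1=72
R2=5+1=6
CMP R2, 7  (cmp 6,7)
JNZ L1: taken
R5=(-40)-16=-56
R4=72<<1=144
After step 20: R5 = -56.

-56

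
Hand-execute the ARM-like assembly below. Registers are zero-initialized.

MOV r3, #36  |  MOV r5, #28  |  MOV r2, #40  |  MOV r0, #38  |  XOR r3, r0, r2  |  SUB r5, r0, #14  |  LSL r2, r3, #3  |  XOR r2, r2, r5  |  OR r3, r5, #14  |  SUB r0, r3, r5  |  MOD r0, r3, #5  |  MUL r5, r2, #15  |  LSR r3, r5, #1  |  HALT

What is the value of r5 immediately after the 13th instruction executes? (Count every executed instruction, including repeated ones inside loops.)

MOV r3, #36 → r3=36
MOV r5, #28 → r5=28
MOV r2, #40 → r2=40
MOV r0, #38 → r0=38
XOR r3, r0, r2 → r3=38^40=14
SUB r5, r0, #14 → r5=38-14=24
LSL r2, r3, #3 → r2=14<<3=112
XOR r2, r2, r5 → r2=112^24=104
OR r3, r5, #14 → r3=24|14=30
SUB r0, r3, r5 → r0=30-24=6
MOD r0, r3, #5 → r0=30%5=0
MUL r5, r2, #15 → r5=104*15=1560
LSR r3, r5, #1 → r3=1560>>1=780
After step 13: r5 = 1560.

1560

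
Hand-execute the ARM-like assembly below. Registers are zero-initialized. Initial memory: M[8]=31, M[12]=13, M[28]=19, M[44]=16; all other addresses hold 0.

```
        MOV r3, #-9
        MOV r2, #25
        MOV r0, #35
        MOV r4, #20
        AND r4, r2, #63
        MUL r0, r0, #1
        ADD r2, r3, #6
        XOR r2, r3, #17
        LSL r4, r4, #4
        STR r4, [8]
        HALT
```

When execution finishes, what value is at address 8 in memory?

400

r3=-9
r2=25
r0=35
r4=20
r4=25&63=25
r0=35*1=35
r2=(-9)+6=-3
r2=(-9)^17=-26
r4=25<<4=400
STR r4, [8] → M[8]=400
halt.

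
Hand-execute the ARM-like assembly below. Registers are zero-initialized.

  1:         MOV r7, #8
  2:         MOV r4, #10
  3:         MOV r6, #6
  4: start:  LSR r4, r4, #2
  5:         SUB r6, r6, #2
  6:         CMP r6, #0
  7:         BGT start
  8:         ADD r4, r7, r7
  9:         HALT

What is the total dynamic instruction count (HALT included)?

17

r7=8
r4=10
r6=6
r4=10>>2=2
r6=6-2=4
CMP r6, #0  (cmp 4,0)
BGT start: taken
r4=2>>2=0
r6=4-2=2
CMP r6, #0  (cmp 2,0)
BGT start: taken
r4=0>>2=0
r6=2-2=0
CMP r6, #0  (cmp 0,0)
BGT start: not taken
r4=8+8=16
halt.
Total executed instructions: 17.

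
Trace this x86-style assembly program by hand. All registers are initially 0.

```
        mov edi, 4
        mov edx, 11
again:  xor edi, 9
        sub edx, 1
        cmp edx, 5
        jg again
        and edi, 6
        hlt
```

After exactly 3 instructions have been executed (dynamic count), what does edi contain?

13

after mov edi, 4: edi=4
after mov edx, 11: edx=11
after xor edi, 9: edi=4^9=13
After step 3: edi = 13.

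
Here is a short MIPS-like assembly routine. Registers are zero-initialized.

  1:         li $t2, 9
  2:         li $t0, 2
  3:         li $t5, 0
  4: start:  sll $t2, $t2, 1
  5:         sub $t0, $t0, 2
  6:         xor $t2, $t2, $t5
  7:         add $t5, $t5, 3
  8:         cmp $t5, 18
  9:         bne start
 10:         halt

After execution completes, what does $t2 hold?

after li $t2, 9: $t2=9
after li $t0, 2: $t0=2
after li $t5, 0: $t5=0
after sll $t2, $t2, 1: $t2=9<<1=18
after sub $t0, $t0, 2: $t0=2-2=0
after xor $t2, $t2, $t5: $t2=18^0=18
after add $t5, $t5, 3: $t5=0+3=3
cmp $t5, 18  (cmp 3,18)
bne start: taken
after sll $t2, $t2, 1: $t2=18<<1=36
after sub $t0, $t0, 2: $t0=0-2=-2
after xor $t2, $t2, $t5: $t2=36^3=39
after add $t5, $t5, 3: $t5=3+3=6
cmp $t5, 18  (cmp 6,18)
bne start: taken
after sll $t2, $t2, 1: $t2=39<<1=78
after sub $t0, $t0, 2: $t0=(-2)-2=-4
after xor $t2, $t2, $t5: $t2=78^6=72
after add $t5, $t5, 3: $t5=6+3=9
cmp $t5, 18  (cmp 9,18)
bne start: taken
after sll $t2, $t2, 1: $t2=72<<1=144
after sub $t0, $t0, 2: $t0=(-4)-2=-6
after xor $t2, $t2, $t5: $t2=144^9=153
after add $t5, $t5, 3: $t5=9+3=12
cmp $t5, 18  (cmp 12,18)
bne start: taken
after sll $t2, $t2, 1: $t2=153<<1=306
after sub $t0, $t0, 2: $t0=(-6)-2=-8
after xor $t2, $t2, $t5: $t2=306^12=318
after add $t5, $t5, 3: $t5=12+3=15
cmp $t5, 18  (cmp 15,18)
bne start: taken
after sll $t2, $t2, 1: $t2=318<<1=636
after sub $t0, $t0, 2: $t0=(-8)-2=-10
after xor $t2, $t2, $t5: $t2=636^15=627
after add $t5, $t5, 3: $t5=15+3=18
cmp $t5, 18  (cmp 18,18)
bne start: not taken
halt.

627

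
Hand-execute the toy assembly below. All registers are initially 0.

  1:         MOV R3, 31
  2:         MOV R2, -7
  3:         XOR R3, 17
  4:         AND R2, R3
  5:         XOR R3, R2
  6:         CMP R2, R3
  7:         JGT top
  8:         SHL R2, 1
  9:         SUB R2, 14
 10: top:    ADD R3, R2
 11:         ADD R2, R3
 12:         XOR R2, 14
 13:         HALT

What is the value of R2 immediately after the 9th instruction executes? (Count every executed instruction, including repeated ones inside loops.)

R3=31
R2=-7
R3=31^17=14
R2=(-7)&14=8
R3=14^8=6
CMP R2, R3  (cmp 8,6)
JGT top: taken
R3=6+8=14
R2=8+14=22
After step 9: R2 = 22.

22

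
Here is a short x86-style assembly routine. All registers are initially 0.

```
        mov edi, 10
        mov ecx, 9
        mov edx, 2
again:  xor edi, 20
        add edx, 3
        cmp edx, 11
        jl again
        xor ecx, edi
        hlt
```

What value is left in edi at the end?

30

edi=10
ecx=9
edx=2
edi=10^20=30
edx=2+3=5
cmp edx, 11  (cmp 5,11)
jl again: taken
edi=30^20=10
edx=5+3=8
cmp edx, 11  (cmp 8,11)
jl again: taken
edi=10^20=30
edx=8+3=11
cmp edx, 11  (cmp 11,11)
jl again: not taken
ecx=9^30=23
halt.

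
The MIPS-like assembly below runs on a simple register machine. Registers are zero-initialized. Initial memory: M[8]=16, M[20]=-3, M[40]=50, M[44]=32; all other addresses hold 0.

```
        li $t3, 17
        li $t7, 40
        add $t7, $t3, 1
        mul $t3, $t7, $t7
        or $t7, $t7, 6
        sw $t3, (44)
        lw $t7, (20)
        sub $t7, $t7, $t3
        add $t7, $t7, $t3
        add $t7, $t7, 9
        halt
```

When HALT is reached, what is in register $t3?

324

$t3=17
$t7=40
$t7=17+1=18
$t3=18*18=324
$t7=18|6=22
sw $t3, (44) → M[44]=324
$t7=M[20]=-3
$t7=(-3)-324=-327
$t7=(-327)+324=-3
$t7=(-3)+9=6
halt.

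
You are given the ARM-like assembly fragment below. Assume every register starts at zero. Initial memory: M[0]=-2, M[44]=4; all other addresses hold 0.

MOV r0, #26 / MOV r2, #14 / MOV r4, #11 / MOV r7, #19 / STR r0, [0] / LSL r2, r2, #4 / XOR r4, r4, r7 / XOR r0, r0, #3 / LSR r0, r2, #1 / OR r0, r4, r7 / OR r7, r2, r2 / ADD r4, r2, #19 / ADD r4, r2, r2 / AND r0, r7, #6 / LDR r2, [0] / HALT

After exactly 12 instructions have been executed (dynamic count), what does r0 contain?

27

r0=26
r2=14
r4=11
r7=19
STR r0, [0] → M[0]=26
r2=14<<4=224
r4=11^19=24
r0=26^3=25
r0=224>>1=112
r0=24|19=27
r7=224|224=224
r4=224+19=243
After step 12: r0 = 27.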